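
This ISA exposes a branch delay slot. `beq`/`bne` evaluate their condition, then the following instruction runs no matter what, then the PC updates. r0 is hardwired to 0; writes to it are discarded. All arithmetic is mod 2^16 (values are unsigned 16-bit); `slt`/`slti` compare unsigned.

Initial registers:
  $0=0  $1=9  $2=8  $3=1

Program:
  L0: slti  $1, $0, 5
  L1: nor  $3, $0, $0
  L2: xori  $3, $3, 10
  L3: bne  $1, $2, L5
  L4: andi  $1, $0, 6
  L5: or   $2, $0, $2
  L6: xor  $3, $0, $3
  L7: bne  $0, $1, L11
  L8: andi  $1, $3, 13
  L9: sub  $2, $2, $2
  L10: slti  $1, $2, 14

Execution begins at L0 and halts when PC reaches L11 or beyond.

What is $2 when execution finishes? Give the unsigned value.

  step pc=0: slti  $1, $0, 5  regs=(0,1,8,1)
  step pc=1: nor  $3, $0, $0  regs=(0,1,8,65535)
  step pc=2: xori  $3, $3, 10  regs=(0,1,8,65525)
  step pc=3: bne  $1, $2, L5  cond=T  regs=(0,1,8,65525)
  step pc=4: andi  $1, $0, 6  regs=(0,0,8,65525)
  step pc=5: or   $2, $0, $2  regs=(0,0,8,65525)
  step pc=6: xor  $3, $0, $3  regs=(0,0,8,65525)
  step pc=7: bne  $0, $1, L11  cond=F  regs=(0,0,8,65525)
  step pc=8: andi  $1, $3, 13  regs=(0,5,8,65525)
  step pc=9: sub  $2, $2, $2  regs=(0,5,0,65525)
  step pc=10: slti  $1, $2, 14  regs=(0,1,0,65525)

0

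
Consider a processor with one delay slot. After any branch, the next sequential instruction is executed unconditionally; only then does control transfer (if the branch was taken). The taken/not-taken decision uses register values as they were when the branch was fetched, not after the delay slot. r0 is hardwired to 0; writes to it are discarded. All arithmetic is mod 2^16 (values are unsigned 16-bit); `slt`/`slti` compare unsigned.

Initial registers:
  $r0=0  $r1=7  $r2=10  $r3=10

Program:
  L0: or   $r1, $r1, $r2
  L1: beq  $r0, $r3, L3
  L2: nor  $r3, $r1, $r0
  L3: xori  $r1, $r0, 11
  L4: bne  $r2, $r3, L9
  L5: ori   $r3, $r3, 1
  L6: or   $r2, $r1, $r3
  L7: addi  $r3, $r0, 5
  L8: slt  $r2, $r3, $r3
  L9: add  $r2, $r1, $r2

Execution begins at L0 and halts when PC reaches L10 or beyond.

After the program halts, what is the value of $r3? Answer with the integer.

  step pc=0: or   $r1, $r1, $r2  regs=(0,15,10,10)
  step pc=1: beq  $r0, $r3, L3  cond=F  regs=(0,15,10,10)
  step pc=2: nor  $r3, $r1, $r0  regs=(0,15,10,65520)
  step pc=3: xori  $r1, $r0, 11  regs=(0,11,10,65520)
  step pc=4: bne  $r2, $r3, L9  cond=T  regs=(0,11,10,65520)
  step pc=5: ori   $r3, $r3, 1  regs=(0,11,10,65521)
  step pc=9: add  $r2, $r1, $r2  regs=(0,11,21,65521)

65521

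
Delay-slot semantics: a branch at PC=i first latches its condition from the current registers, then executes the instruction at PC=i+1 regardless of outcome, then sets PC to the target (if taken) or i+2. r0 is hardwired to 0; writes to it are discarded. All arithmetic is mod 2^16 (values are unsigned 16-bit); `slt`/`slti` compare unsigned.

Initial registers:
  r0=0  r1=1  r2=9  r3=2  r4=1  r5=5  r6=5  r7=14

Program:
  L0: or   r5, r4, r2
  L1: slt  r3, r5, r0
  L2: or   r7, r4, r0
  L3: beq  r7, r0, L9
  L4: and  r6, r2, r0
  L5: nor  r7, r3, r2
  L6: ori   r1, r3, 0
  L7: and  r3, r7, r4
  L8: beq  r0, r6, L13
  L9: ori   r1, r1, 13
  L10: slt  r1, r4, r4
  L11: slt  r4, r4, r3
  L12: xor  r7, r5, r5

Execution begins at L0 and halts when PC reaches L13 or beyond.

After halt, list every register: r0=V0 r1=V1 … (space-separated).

[0] or   r5, r4, r2  →  {r0:0, r1:1, r2:9, r3:2, r4:1, r5:9, r6:5, r7:14}
[1] slt  r3, r5, r0  →  {r0:0, r1:1, r2:9, r3:0, r4:1, r5:9, r6:5, r7:14}
[2] or   r7, r4, r0  →  {r0:0, r1:1, r2:9, r3:0, r4:1, r5:9, r6:5, r7:1}
[3] beq  r7, r0, L9  →  {r0:0, r1:1, r2:9, r3:0, r4:1, r5:9, r6:5, r7:1}  ⟨branch fallthrough⟩
[4] and  r6, r2, r0  →  {r0:0, r1:1, r2:9, r3:0, r4:1, r5:9, r6:0, r7:1}
[5] nor  r7, r3, r2  →  {r0:0, r1:1, r2:9, r3:0, r4:1, r5:9, r6:0, r7:65526}
[6] ori   r1, r3, 0  →  {r0:0, r1:0, r2:9, r3:0, r4:1, r5:9, r6:0, r7:65526}
[7] and  r3, r7, r4  →  {r0:0, r1:0, r2:9, r3:0, r4:1, r5:9, r6:0, r7:65526}
[8] beq  r0, r6, L13  →  {r0:0, r1:0, r2:9, r3:0, r4:1, r5:9, r6:0, r7:65526}  ⟨branch taken⟩
[9] ori   r1, r1, 13  →  {r0:0, r1:13, r2:9, r3:0, r4:1, r5:9, r6:0, r7:65526}

r0=0 r1=13 r2=9 r3=0 r4=1 r5=9 r6=0 r7=65526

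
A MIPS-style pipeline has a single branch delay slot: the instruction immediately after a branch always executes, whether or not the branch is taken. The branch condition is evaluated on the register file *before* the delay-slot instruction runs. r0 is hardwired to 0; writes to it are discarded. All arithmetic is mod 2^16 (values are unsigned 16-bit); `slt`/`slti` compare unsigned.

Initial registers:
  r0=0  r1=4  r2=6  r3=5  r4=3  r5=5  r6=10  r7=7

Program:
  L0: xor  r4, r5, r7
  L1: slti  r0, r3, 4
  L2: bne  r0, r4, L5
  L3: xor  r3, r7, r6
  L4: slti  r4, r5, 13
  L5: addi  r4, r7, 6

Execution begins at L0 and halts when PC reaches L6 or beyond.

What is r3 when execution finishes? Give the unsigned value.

13

#0 xor  r4, r5, r7 ; 0/4/6/5/2/5/10/7
#1 slti  r0, r3, 4 ; 0/4/6/5/2/5/10/7
#2 bne  r0, r4, L5 ; 0/4/6/5/2/5/10/7 ; →target
#3 xor  r3, r7, r6 ; 0/4/6/13/2/5/10/7
#5 addi  r4, r7, 6 ; 0/4/6/13/13/5/10/7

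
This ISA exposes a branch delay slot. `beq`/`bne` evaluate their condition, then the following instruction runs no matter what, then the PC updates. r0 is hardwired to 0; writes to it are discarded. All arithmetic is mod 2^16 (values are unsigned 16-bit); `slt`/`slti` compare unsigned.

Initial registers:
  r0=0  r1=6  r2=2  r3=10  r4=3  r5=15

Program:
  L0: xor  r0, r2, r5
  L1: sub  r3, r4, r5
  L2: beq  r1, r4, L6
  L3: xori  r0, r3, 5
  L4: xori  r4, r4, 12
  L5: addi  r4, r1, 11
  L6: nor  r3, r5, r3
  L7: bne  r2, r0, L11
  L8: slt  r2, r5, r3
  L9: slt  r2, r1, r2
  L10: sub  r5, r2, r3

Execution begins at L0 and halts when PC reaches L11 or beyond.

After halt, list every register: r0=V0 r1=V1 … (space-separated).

  step pc=0: xor  r0, r2, r5  regs=(0,6,2,10,3,15)
  step pc=1: sub  r3, r4, r5  regs=(0,6,2,65524,3,15)
  step pc=2: beq  r1, r4, L6  cond=F  regs=(0,6,2,65524,3,15)
  step pc=3: xori  r0, r3, 5  regs=(0,6,2,65524,3,15)
  step pc=4: xori  r4, r4, 12  regs=(0,6,2,65524,15,15)
  step pc=5: addi  r4, r1, 11  regs=(0,6,2,65524,17,15)
  step pc=6: nor  r3, r5, r3  regs=(0,6,2,0,17,15)
  step pc=7: bne  r2, r0, L11  cond=T  regs=(0,6,2,0,17,15)
  step pc=8: slt  r2, r5, r3  regs=(0,6,0,0,17,15)

r0=0 r1=6 r2=0 r3=0 r4=17 r5=15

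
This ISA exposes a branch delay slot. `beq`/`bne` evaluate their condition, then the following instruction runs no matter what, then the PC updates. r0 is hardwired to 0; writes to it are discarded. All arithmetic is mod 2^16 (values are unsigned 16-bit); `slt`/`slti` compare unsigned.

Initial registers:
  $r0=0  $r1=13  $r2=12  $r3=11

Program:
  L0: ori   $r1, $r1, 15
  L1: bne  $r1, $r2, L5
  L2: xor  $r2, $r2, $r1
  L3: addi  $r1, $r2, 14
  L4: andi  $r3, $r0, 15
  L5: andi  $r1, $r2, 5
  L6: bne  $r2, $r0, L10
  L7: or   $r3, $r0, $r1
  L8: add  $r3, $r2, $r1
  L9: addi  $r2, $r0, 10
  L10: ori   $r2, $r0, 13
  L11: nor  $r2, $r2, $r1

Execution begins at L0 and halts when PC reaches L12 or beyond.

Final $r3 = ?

#0 ori   $r1, $r1, 15 ; 0/15/12/11
#1 bne  $r1, $r2, L5 ; 0/15/12/11 ; →target
#2 xor  $r2, $r2, $r1 ; 0/15/3/11
#5 andi  $r1, $r2, 5 ; 0/1/3/11
#6 bne  $r2, $r0, L10 ; 0/1/3/11 ; →target
#7 or   $r3, $r0, $r1 ; 0/1/3/1
#10 ori   $r2, $r0, 13 ; 0/1/13/1
#11 nor  $r2, $r2, $r1 ; 0/1/65522/1

1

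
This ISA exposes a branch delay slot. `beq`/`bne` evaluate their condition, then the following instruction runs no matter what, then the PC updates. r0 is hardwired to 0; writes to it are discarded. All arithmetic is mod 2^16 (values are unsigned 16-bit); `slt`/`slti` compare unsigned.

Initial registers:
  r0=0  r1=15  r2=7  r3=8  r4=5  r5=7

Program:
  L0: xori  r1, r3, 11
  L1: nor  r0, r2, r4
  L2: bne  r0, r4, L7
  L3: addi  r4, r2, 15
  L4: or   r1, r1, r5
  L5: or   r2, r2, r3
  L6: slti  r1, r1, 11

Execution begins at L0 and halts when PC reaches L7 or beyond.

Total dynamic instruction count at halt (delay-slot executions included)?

4

#0 xori  r1, r3, 11 ; 0/3/7/8/5/7
#1 nor  r0, r2, r4 ; 0/3/7/8/5/7
#2 bne  r0, r4, L7 ; 0/3/7/8/5/7 ; →target
#3 addi  r4, r2, 15 ; 0/3/7/8/22/7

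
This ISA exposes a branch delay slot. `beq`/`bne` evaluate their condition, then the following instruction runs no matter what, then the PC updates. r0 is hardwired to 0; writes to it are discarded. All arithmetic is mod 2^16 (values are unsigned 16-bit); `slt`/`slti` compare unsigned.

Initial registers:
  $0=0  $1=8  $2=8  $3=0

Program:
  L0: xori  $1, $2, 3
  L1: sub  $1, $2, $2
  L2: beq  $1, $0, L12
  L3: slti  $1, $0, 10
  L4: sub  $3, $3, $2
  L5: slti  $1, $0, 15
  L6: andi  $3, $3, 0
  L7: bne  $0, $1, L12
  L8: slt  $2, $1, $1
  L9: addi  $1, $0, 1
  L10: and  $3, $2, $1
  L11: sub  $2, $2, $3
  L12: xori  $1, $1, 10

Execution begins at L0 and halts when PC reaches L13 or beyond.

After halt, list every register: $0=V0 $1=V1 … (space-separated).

$0=0 $1=11 $2=8 $3=0

[0] xori  $1, $2, 3  →  {$0:0, $1:11, $2:8, $3:0}
[1] sub  $1, $2, $2  →  {$0:0, $1:0, $2:8, $3:0}
[2] beq  $1, $0, L12  →  {$0:0, $1:0, $2:8, $3:0}  ⟨branch taken⟩
[3] slti  $1, $0, 10  →  {$0:0, $1:1, $2:8, $3:0}
[12] xori  $1, $1, 10  →  {$0:0, $1:11, $2:8, $3:0}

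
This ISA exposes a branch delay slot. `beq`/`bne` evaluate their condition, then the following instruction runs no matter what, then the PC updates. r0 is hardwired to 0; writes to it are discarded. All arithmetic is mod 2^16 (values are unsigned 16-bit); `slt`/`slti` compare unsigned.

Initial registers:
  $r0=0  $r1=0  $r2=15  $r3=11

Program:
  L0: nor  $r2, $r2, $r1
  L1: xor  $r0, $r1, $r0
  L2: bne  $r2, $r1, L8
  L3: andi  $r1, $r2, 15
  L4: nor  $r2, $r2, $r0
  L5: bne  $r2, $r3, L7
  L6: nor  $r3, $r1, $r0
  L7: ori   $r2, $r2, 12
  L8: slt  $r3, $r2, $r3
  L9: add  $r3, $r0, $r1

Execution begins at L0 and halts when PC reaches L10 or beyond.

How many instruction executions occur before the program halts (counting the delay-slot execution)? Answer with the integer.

[0] nor  $r2, $r2, $r1  →  {$r0:0, $r1:0, $r2:65520, $r3:11}
[1] xor  $r0, $r1, $r0  →  {$r0:0, $r1:0, $r2:65520, $r3:11}
[2] bne  $r2, $r1, L8  →  {$r0:0, $r1:0, $r2:65520, $r3:11}  ⟨branch taken⟩
[3] andi  $r1, $r2, 15  →  {$r0:0, $r1:0, $r2:65520, $r3:11}
[8] slt  $r3, $r2, $r3  →  {$r0:0, $r1:0, $r2:65520, $r3:0}
[9] add  $r3, $r0, $r1  →  {$r0:0, $r1:0, $r2:65520, $r3:0}

6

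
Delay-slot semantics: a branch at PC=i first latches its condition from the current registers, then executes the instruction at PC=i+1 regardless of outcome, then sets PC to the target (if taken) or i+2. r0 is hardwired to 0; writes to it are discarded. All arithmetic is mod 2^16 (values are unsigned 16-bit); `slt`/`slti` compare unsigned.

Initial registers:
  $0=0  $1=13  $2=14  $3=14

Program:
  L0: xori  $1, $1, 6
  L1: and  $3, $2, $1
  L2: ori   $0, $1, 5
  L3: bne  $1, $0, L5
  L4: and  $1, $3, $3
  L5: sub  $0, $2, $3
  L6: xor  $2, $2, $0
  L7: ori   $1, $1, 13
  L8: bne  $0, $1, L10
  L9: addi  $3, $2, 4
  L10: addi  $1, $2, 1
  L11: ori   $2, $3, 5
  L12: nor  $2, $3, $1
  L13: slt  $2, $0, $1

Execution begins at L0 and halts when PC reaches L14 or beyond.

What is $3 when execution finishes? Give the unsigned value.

18

#0 xori  $1, $1, 6 ; 0/11/14/14
#1 and  $3, $2, $1 ; 0/11/14/10
#2 ori   $0, $1, 5 ; 0/11/14/10
#3 bne  $1, $0, L5 ; 0/11/14/10 ; →target
#4 and  $1, $3, $3 ; 0/10/14/10
#5 sub  $0, $2, $3 ; 0/10/14/10
#6 xor  $2, $2, $0 ; 0/10/14/10
#7 ori   $1, $1, 13 ; 0/15/14/10
#8 bne  $0, $1, L10 ; 0/15/14/10 ; →target
#9 addi  $3, $2, 4 ; 0/15/14/18
#10 addi  $1, $2, 1 ; 0/15/14/18
#11 ori   $2, $3, 5 ; 0/15/23/18
#12 nor  $2, $3, $1 ; 0/15/65504/18
#13 slt  $2, $0, $1 ; 0/15/1/18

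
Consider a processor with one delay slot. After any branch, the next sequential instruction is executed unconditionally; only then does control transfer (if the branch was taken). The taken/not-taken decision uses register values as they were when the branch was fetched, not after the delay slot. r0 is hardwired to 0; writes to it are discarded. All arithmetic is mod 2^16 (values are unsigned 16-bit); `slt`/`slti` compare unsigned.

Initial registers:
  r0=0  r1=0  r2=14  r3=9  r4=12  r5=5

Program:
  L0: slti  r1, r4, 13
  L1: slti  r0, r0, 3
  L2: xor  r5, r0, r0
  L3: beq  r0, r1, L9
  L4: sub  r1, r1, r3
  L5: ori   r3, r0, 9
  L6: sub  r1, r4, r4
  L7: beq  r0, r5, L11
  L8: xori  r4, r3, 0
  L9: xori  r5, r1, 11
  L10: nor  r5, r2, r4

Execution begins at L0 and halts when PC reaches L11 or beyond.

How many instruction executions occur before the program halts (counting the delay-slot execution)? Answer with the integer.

9

#0 slti  r1, r4, 13 ; 0/1/14/9/12/5
#1 slti  r0, r0, 3 ; 0/1/14/9/12/5
#2 xor  r5, r0, r0 ; 0/1/14/9/12/0
#3 beq  r0, r1, L9 ; 0/1/14/9/12/0 ; →fallthru
#4 sub  r1, r1, r3 ; 0/65528/14/9/12/0
#5 ori   r3, r0, 9 ; 0/65528/14/9/12/0
#6 sub  r1, r4, r4 ; 0/0/14/9/12/0
#7 beq  r0, r5, L11 ; 0/0/14/9/12/0 ; →target
#8 xori  r4, r3, 0 ; 0/0/14/9/9/0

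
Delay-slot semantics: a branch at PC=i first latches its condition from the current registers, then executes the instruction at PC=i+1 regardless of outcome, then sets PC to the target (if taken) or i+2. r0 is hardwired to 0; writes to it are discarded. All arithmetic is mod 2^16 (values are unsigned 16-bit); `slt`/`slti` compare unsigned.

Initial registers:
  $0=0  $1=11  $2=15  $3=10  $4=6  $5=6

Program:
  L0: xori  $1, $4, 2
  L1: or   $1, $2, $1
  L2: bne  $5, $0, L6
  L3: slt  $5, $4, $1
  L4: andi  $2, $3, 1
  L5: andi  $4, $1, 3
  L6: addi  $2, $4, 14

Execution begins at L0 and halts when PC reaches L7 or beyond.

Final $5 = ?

#0 xori  $1, $4, 2 ; 0/4/15/10/6/6
#1 or   $1, $2, $1 ; 0/15/15/10/6/6
#2 bne  $5, $0, L6 ; 0/15/15/10/6/6 ; →target
#3 slt  $5, $4, $1 ; 0/15/15/10/6/1
#6 addi  $2, $4, 14 ; 0/15/20/10/6/1

1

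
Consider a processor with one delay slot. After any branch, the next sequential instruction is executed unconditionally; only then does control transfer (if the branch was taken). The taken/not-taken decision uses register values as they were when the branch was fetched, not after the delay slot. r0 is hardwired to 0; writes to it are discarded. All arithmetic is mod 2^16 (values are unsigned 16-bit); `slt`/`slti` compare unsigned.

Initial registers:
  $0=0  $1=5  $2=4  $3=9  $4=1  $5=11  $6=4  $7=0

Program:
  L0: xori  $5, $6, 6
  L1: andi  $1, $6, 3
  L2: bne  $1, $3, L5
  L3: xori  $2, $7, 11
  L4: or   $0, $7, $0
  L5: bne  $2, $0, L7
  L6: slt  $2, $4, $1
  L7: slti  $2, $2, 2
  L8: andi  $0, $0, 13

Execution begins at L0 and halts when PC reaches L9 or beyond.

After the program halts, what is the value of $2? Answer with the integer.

1

#0 xori  $5, $6, 6 ; 0/5/4/9/1/2/4/0
#1 andi  $1, $6, 3 ; 0/0/4/9/1/2/4/0
#2 bne  $1, $3, L5 ; 0/0/4/9/1/2/4/0 ; →target
#3 xori  $2, $7, 11 ; 0/0/11/9/1/2/4/0
#5 bne  $2, $0, L7 ; 0/0/11/9/1/2/4/0 ; →target
#6 slt  $2, $4, $1 ; 0/0/0/9/1/2/4/0
#7 slti  $2, $2, 2 ; 0/0/1/9/1/2/4/0
#8 andi  $0, $0, 13 ; 0/0/1/9/1/2/4/0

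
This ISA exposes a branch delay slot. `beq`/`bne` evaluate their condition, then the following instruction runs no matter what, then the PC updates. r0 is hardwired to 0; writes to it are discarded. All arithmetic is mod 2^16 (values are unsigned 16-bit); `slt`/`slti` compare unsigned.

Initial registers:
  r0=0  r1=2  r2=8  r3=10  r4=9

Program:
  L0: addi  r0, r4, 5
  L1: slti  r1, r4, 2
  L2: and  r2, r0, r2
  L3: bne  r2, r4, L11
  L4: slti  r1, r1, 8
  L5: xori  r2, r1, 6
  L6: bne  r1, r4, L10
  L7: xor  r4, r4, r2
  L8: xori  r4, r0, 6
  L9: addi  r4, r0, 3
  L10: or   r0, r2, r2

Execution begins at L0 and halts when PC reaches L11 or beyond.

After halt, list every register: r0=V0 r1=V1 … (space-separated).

r0=0 r1=1 r2=0 r3=10 r4=9

#0 addi  r0, r4, 5 ; 0/2/8/10/9
#1 slti  r1, r4, 2 ; 0/0/8/10/9
#2 and  r2, r0, r2 ; 0/0/0/10/9
#3 bne  r2, r4, L11 ; 0/0/0/10/9 ; →target
#4 slti  r1, r1, 8 ; 0/1/0/10/9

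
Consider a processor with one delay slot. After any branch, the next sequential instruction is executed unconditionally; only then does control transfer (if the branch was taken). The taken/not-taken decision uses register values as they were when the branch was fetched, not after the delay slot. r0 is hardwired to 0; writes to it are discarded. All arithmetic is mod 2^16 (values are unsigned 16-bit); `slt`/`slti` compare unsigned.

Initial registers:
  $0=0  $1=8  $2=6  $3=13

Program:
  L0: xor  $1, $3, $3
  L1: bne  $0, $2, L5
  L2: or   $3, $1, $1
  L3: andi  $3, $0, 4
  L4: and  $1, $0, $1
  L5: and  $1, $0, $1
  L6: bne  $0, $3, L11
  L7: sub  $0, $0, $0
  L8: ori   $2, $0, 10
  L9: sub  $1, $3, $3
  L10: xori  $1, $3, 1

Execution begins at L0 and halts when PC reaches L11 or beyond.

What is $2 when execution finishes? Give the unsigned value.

10

PC=0  xor  $1, $3, $3        | $0=0 $1=0 $2=6 $3=13
PC=1  bne  $0, $2, L5        | $0=0 $1=0 $2=6 $3=13  [TAKEN]
PC=2  or   $3, $1, $1        | $0=0 $1=0 $2=6 $3=0
PC=5  and  $1, $0, $1        | $0=0 $1=0 $2=6 $3=0
PC=6  bne  $0, $3, L11       | $0=0 $1=0 $2=6 $3=0  [not taken]
PC=7  sub  $0, $0, $0        | $0=0 $1=0 $2=6 $3=0
PC=8  ori   $2, $0, 10       | $0=0 $1=0 $2=10 $3=0
PC=9  sub  $1, $3, $3        | $0=0 $1=0 $2=10 $3=0
PC=10 xori  $1, $3, 1        | $0=0 $1=1 $2=10 $3=0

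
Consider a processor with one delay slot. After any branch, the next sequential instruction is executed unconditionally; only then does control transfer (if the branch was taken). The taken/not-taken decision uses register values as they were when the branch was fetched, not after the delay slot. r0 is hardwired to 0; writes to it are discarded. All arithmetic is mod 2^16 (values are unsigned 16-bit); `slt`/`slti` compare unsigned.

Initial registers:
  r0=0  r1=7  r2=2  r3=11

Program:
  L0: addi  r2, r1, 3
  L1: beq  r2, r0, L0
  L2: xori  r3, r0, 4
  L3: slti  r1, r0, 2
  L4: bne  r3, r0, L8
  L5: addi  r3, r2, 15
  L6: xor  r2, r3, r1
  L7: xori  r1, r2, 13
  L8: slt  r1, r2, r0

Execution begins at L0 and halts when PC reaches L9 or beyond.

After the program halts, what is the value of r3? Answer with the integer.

25

#0 addi  r2, r1, 3 ; 0/7/10/11
#1 beq  r2, r0, L0 ; 0/7/10/11 ; →fallthru
#2 xori  r3, r0, 4 ; 0/7/10/4
#3 slti  r1, r0, 2 ; 0/1/10/4
#4 bne  r3, r0, L8 ; 0/1/10/4 ; →target
#5 addi  r3, r2, 15 ; 0/1/10/25
#8 slt  r1, r2, r0 ; 0/0/10/25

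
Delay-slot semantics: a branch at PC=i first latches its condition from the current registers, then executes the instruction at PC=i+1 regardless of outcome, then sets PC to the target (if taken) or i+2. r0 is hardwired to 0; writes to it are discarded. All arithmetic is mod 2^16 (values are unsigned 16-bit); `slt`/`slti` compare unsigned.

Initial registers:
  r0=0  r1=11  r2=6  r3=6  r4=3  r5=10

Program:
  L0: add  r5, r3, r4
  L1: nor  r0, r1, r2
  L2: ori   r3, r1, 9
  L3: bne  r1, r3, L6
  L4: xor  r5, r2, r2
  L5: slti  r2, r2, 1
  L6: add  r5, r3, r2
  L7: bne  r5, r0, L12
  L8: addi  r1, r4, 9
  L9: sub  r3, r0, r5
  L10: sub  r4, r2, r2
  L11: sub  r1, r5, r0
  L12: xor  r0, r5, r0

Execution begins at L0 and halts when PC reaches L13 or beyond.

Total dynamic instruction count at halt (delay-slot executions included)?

  step pc=0: add  r5, r3, r4  regs=(0,11,6,6,3,9)
  step pc=1: nor  r0, r1, r2  regs=(0,11,6,6,3,9)
  step pc=2: ori   r3, r1, 9  regs=(0,11,6,11,3,9)
  step pc=3: bne  r1, r3, L6  cond=F  regs=(0,11,6,11,3,9)
  step pc=4: xor  r5, r2, r2  regs=(0,11,6,11,3,0)
  step pc=5: slti  r2, r2, 1  regs=(0,11,0,11,3,0)
  step pc=6: add  r5, r3, r2  regs=(0,11,0,11,3,11)
  step pc=7: bne  r5, r0, L12  cond=T  regs=(0,11,0,11,3,11)
  step pc=8: addi  r1, r4, 9  regs=(0,12,0,11,3,11)
  step pc=12: xor  r0, r5, r0  regs=(0,12,0,11,3,11)

10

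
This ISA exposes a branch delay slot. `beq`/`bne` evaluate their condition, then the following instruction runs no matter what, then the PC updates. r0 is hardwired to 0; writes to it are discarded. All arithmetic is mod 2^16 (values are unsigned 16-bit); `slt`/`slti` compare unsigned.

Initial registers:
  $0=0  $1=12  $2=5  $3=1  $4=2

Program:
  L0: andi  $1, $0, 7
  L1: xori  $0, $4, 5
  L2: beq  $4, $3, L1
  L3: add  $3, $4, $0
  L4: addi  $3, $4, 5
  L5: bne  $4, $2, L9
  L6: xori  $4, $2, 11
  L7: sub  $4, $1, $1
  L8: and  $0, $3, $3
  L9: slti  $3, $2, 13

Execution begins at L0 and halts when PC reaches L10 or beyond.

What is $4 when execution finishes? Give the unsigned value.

#0 andi  $1, $0, 7 ; 0/0/5/1/2
#1 xori  $0, $4, 5 ; 0/0/5/1/2
#2 beq  $4, $3, L1 ; 0/0/5/1/2 ; →fallthru
#3 add  $3, $4, $0 ; 0/0/5/2/2
#4 addi  $3, $4, 5 ; 0/0/5/7/2
#5 bne  $4, $2, L9 ; 0/0/5/7/2 ; →target
#6 xori  $4, $2, 11 ; 0/0/5/7/14
#9 slti  $3, $2, 13 ; 0/0/5/1/14

14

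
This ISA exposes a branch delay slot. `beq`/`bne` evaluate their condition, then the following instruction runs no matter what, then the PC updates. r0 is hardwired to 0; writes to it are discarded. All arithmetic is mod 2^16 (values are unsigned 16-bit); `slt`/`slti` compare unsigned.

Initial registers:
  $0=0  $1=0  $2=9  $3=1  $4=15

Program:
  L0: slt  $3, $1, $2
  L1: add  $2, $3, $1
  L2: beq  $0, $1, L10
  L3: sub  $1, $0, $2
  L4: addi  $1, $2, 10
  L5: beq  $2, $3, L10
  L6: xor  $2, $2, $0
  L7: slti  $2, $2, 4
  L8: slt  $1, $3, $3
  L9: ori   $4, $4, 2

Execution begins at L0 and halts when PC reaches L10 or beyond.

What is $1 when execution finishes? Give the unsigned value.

65535

  step pc=0: slt  $3, $1, $2  regs=(0,0,9,1,15)
  step pc=1: add  $2, $3, $1  regs=(0,0,1,1,15)
  step pc=2: beq  $0, $1, L10  cond=T  regs=(0,0,1,1,15)
  step pc=3: sub  $1, $0, $2  regs=(0,65535,1,1,15)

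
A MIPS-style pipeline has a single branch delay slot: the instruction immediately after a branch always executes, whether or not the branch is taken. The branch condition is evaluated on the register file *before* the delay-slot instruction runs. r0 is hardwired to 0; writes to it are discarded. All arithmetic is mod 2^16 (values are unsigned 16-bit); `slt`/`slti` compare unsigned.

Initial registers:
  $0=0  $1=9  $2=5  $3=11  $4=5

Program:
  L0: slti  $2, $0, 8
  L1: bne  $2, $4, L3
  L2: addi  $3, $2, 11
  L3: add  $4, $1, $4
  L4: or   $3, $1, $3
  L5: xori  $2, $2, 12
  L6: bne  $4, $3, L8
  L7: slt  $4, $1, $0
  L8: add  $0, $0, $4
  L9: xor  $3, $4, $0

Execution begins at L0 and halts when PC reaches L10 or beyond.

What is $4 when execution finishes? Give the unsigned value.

0

[0] slti  $2, $0, 8  →  {$0:0, $1:9, $2:1, $3:11, $4:5}
[1] bne  $2, $4, L3  →  {$0:0, $1:9, $2:1, $3:11, $4:5}  ⟨branch taken⟩
[2] addi  $3, $2, 11  →  {$0:0, $1:9, $2:1, $3:12, $4:5}
[3] add  $4, $1, $4  →  {$0:0, $1:9, $2:1, $3:12, $4:14}
[4] or   $3, $1, $3  →  {$0:0, $1:9, $2:1, $3:13, $4:14}
[5] xori  $2, $2, 12  →  {$0:0, $1:9, $2:13, $3:13, $4:14}
[6] bne  $4, $3, L8  →  {$0:0, $1:9, $2:13, $3:13, $4:14}  ⟨branch taken⟩
[7] slt  $4, $1, $0  →  {$0:0, $1:9, $2:13, $3:13, $4:0}
[8] add  $0, $0, $4  →  {$0:0, $1:9, $2:13, $3:13, $4:0}
[9] xor  $3, $4, $0  →  {$0:0, $1:9, $2:13, $3:0, $4:0}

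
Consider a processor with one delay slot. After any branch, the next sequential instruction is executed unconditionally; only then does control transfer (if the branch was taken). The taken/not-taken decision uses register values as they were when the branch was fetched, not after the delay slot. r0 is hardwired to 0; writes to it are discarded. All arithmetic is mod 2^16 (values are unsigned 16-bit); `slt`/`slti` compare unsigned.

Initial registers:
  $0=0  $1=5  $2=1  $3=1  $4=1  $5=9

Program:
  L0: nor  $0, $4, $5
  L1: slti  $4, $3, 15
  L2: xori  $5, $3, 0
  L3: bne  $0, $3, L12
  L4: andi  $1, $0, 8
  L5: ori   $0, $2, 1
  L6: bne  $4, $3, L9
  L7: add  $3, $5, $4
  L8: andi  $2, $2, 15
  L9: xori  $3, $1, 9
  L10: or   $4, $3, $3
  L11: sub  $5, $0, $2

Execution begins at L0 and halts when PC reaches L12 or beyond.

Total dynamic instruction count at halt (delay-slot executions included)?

[0] nor  $0, $4, $5  →  {$0:0, $1:5, $2:1, $3:1, $4:1, $5:9}
[1] slti  $4, $3, 15  →  {$0:0, $1:5, $2:1, $3:1, $4:1, $5:9}
[2] xori  $5, $3, 0  →  {$0:0, $1:5, $2:1, $3:1, $4:1, $5:1}
[3] bne  $0, $3, L12  →  {$0:0, $1:5, $2:1, $3:1, $4:1, $5:1}  ⟨branch taken⟩
[4] andi  $1, $0, 8  →  {$0:0, $1:0, $2:1, $3:1, $4:1, $5:1}

5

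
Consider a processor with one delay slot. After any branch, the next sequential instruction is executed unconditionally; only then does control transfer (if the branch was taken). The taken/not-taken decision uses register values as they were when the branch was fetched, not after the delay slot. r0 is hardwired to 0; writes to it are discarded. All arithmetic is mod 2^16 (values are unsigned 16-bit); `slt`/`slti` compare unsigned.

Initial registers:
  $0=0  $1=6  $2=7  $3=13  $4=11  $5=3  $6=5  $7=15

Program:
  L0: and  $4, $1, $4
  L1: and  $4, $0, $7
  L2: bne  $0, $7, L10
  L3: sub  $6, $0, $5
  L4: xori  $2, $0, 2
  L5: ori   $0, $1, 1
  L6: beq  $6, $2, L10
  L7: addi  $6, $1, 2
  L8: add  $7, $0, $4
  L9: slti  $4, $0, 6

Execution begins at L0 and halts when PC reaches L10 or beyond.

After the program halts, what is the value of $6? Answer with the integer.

65533

PC=0  and  $4, $1, $4        | $0=0 $1=6 $2=7 $3=13 $4=2 $5=3 $6=5 $7=15
PC=1  and  $4, $0, $7        | $0=0 $1=6 $2=7 $3=13 $4=0 $5=3 $6=5 $7=15
PC=2  bne  $0, $7, L10       | $0=0 $1=6 $2=7 $3=13 $4=0 $5=3 $6=5 $7=15  [TAKEN]
PC=3  sub  $6, $0, $5        | $0=0 $1=6 $2=7 $3=13 $4=0 $5=3 $6=65533 $7=15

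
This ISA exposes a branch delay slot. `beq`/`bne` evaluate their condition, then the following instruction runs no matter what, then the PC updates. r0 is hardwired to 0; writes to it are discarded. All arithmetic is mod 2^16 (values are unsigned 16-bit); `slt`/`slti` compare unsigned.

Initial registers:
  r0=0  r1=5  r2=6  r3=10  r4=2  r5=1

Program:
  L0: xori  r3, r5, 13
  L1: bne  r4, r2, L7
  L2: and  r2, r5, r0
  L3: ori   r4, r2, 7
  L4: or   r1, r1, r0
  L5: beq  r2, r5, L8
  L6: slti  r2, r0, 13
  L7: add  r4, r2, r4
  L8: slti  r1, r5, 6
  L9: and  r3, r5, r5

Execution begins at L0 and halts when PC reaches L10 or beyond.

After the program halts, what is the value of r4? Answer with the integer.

PC=0  xori  r3, r5, 13       | r0=0 r1=5 r2=6 r3=12 r4=2 r5=1
PC=1  bne  r4, r2, L7        | r0=0 r1=5 r2=6 r3=12 r4=2 r5=1  [TAKEN]
PC=2  and  r2, r5, r0        | r0=0 r1=5 r2=0 r3=12 r4=2 r5=1
PC=7  add  r4, r2, r4        | r0=0 r1=5 r2=0 r3=12 r4=2 r5=1
PC=8  slti  r1, r5, 6        | r0=0 r1=1 r2=0 r3=12 r4=2 r5=1
PC=9  and  r3, r5, r5        | r0=0 r1=1 r2=0 r3=1 r4=2 r5=1

2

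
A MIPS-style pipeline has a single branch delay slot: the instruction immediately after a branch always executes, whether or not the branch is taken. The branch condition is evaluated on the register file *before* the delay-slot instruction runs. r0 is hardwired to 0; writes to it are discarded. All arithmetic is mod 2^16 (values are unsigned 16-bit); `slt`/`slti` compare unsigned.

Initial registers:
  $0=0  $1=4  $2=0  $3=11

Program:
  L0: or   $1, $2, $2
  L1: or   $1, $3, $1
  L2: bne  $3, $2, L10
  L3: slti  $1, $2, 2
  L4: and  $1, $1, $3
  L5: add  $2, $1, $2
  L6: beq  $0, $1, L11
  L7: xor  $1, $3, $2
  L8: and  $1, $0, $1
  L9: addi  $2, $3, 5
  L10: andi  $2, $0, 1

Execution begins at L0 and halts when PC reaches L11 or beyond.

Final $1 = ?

1

  step pc=0: or   $1, $2, $2  regs=(0,0,0,11)
  step pc=1: or   $1, $3, $1  regs=(0,11,0,11)
  step pc=2: bne  $3, $2, L10  cond=T  regs=(0,11,0,11)
  step pc=3: slti  $1, $2, 2  regs=(0,1,0,11)
  step pc=10: andi  $2, $0, 1  regs=(0,1,0,11)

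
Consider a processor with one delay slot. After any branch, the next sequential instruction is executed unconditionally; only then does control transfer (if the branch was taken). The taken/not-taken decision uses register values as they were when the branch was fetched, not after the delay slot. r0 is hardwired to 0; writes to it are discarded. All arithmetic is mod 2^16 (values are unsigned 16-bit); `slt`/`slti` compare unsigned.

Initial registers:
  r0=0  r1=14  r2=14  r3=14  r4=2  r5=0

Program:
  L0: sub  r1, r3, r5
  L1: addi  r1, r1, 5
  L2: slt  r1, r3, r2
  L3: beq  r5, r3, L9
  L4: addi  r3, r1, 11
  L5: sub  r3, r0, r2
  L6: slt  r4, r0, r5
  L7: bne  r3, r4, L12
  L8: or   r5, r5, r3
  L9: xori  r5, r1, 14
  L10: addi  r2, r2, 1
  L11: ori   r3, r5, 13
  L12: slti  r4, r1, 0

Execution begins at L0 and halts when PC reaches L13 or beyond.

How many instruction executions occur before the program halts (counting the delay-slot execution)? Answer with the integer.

10

#0 sub  r1, r3, r5 ; 0/14/14/14/2/0
#1 addi  r1, r1, 5 ; 0/19/14/14/2/0
#2 slt  r1, r3, r2 ; 0/0/14/14/2/0
#3 beq  r5, r3, L9 ; 0/0/14/14/2/0 ; →fallthru
#4 addi  r3, r1, 11 ; 0/0/14/11/2/0
#5 sub  r3, r0, r2 ; 0/0/14/65522/2/0
#6 slt  r4, r0, r5 ; 0/0/14/65522/0/0
#7 bne  r3, r4, L12 ; 0/0/14/65522/0/0 ; →target
#8 or   r5, r5, r3 ; 0/0/14/65522/0/65522
#12 slti  r4, r1, 0 ; 0/0/14/65522/0/65522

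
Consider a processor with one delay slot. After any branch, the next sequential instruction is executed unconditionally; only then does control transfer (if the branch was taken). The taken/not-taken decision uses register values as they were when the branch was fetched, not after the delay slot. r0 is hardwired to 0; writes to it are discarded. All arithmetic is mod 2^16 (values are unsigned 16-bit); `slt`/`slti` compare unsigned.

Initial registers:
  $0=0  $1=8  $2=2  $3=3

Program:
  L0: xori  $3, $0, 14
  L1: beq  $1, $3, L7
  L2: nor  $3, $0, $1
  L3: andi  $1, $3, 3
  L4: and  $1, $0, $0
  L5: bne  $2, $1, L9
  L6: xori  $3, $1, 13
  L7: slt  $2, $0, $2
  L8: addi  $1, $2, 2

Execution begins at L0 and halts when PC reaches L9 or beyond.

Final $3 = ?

[0] xori  $3, $0, 14  →  {$0:0, $1:8, $2:2, $3:14}
[1] beq  $1, $3, L7  →  {$0:0, $1:8, $2:2, $3:14}  ⟨branch fallthrough⟩
[2] nor  $3, $0, $1  →  {$0:0, $1:8, $2:2, $3:65527}
[3] andi  $1, $3, 3  →  {$0:0, $1:3, $2:2, $3:65527}
[4] and  $1, $0, $0  →  {$0:0, $1:0, $2:2, $3:65527}
[5] bne  $2, $1, L9  →  {$0:0, $1:0, $2:2, $3:65527}  ⟨branch taken⟩
[6] xori  $3, $1, 13  →  {$0:0, $1:0, $2:2, $3:13}

13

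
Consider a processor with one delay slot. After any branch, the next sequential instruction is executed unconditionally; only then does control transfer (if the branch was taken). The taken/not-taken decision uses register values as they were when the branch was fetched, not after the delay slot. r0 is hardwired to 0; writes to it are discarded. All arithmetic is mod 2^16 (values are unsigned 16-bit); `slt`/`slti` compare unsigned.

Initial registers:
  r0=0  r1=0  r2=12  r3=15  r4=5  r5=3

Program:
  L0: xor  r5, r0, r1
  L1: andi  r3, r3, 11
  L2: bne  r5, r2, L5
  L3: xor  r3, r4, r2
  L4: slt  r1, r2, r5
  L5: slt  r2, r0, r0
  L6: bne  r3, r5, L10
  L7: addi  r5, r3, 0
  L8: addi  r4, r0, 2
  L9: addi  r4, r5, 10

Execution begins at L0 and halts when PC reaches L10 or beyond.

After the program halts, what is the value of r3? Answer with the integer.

#0 xor  r5, r0, r1 ; 0/0/12/15/5/0
#1 andi  r3, r3, 11 ; 0/0/12/11/5/0
#2 bne  r5, r2, L5 ; 0/0/12/11/5/0 ; →target
#3 xor  r3, r4, r2 ; 0/0/12/9/5/0
#5 slt  r2, r0, r0 ; 0/0/0/9/5/0
#6 bne  r3, r5, L10 ; 0/0/0/9/5/0 ; →target
#7 addi  r5, r3, 0 ; 0/0/0/9/5/9

9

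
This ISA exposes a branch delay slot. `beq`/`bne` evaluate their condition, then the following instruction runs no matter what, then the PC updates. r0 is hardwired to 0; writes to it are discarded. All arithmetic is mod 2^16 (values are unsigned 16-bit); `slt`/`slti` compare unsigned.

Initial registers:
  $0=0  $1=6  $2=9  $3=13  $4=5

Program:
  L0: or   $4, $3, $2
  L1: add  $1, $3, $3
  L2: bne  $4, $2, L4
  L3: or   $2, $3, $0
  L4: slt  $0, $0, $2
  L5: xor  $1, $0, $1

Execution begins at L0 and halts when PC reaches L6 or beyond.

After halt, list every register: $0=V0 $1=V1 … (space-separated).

$0=0 $1=26 $2=13 $3=13 $4=13

#0 or   $4, $3, $2 ; 0/6/9/13/13
#1 add  $1, $3, $3 ; 0/26/9/13/13
#2 bne  $4, $2, L4 ; 0/26/9/13/13 ; →target
#3 or   $2, $3, $0 ; 0/26/13/13/13
#4 slt  $0, $0, $2 ; 0/26/13/13/13
#5 xor  $1, $0, $1 ; 0/26/13/13/13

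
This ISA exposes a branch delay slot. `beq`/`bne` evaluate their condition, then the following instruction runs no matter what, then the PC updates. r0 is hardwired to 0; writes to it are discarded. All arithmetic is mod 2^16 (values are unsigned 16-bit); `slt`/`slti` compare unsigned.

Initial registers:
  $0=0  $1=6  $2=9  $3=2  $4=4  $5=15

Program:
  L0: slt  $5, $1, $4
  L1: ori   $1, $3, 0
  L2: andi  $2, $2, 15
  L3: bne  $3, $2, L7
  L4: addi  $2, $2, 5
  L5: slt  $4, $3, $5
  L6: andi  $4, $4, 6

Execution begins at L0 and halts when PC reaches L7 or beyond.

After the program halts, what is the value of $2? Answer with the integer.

14

#0 slt  $5, $1, $4 ; 0/6/9/2/4/0
#1 ori   $1, $3, 0 ; 0/2/9/2/4/0
#2 andi  $2, $2, 15 ; 0/2/9/2/4/0
#3 bne  $3, $2, L7 ; 0/2/9/2/4/0 ; →target
#4 addi  $2, $2, 5 ; 0/2/14/2/4/0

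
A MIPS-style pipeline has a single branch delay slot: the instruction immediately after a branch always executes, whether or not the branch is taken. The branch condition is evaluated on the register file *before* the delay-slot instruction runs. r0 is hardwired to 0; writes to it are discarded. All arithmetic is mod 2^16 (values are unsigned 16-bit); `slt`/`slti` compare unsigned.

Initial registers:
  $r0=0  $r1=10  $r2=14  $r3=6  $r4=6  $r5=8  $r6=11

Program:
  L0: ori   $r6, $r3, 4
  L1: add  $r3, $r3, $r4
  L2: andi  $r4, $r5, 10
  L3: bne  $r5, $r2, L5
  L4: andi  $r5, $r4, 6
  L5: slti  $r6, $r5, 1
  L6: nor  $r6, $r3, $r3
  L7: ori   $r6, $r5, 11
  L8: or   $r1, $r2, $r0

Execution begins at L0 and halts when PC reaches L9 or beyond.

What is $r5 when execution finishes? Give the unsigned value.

PC=0  ori   $r6, $r3, 4      | $r0=0 $r1=10 $r2=14 $r3=6 $r4=6 $r5=8 $r6=6
PC=1  add  $r3, $r3, $r4     | $r0=0 $r1=10 $r2=14 $r3=12 $r4=6 $r5=8 $r6=6
PC=2  andi  $r4, $r5, 10     | $r0=0 $r1=10 $r2=14 $r3=12 $r4=8 $r5=8 $r6=6
PC=3  bne  $r5, $r2, L5      | $r0=0 $r1=10 $r2=14 $r3=12 $r4=8 $r5=8 $r6=6  [TAKEN]
PC=4  andi  $r5, $r4, 6      | $r0=0 $r1=10 $r2=14 $r3=12 $r4=8 $r5=0 $r6=6
PC=5  slti  $r6, $r5, 1      | $r0=0 $r1=10 $r2=14 $r3=12 $r4=8 $r5=0 $r6=1
PC=6  nor  $r6, $r3, $r3     | $r0=0 $r1=10 $r2=14 $r3=12 $r4=8 $r5=0 $r6=65523
PC=7  ori   $r6, $r5, 11     | $r0=0 $r1=10 $r2=14 $r3=12 $r4=8 $r5=0 $r6=11
PC=8  or   $r1, $r2, $r0     | $r0=0 $r1=14 $r2=14 $r3=12 $r4=8 $r5=0 $r6=11

0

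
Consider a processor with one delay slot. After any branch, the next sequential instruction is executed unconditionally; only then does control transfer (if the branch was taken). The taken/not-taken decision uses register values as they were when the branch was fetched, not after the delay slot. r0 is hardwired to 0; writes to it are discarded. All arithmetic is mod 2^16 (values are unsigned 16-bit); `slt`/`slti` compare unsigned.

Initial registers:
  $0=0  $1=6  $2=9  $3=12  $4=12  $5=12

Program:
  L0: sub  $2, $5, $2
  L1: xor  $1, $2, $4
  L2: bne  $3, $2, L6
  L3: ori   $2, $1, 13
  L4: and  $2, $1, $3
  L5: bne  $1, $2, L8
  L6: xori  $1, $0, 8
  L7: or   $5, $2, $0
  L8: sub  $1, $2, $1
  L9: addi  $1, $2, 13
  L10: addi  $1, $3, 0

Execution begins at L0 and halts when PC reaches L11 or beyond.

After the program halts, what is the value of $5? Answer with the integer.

[0] sub  $2, $5, $2  →  {$0:0, $1:6, $2:3, $3:12, $4:12, $5:12}
[1] xor  $1, $2, $4  →  {$0:0, $1:15, $2:3, $3:12, $4:12, $5:12}
[2] bne  $3, $2, L6  →  {$0:0, $1:15, $2:3, $3:12, $4:12, $5:12}  ⟨branch taken⟩
[3] ori   $2, $1, 13  →  {$0:0, $1:15, $2:15, $3:12, $4:12, $5:12}
[6] xori  $1, $0, 8  →  {$0:0, $1:8, $2:15, $3:12, $4:12, $5:12}
[7] or   $5, $2, $0  →  {$0:0, $1:8, $2:15, $3:12, $4:12, $5:15}
[8] sub  $1, $2, $1  →  {$0:0, $1:7, $2:15, $3:12, $4:12, $5:15}
[9] addi  $1, $2, 13  →  {$0:0, $1:28, $2:15, $3:12, $4:12, $5:15}
[10] addi  $1, $3, 0  →  {$0:0, $1:12, $2:15, $3:12, $4:12, $5:15}

15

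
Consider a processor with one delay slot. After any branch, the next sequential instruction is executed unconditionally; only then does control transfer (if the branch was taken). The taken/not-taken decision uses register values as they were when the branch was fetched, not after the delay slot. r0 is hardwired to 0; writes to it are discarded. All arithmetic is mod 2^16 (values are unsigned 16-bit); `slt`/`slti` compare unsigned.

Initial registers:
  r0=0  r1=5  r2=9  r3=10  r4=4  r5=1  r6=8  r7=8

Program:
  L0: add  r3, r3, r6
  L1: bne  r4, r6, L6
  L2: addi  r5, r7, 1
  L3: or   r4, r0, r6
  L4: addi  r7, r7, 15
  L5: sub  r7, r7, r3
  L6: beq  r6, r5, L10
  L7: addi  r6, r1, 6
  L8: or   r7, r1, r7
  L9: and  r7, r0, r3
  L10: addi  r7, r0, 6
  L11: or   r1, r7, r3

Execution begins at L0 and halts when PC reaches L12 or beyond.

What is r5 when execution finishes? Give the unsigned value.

PC=0  add  r3, r3, r6        | r0=0 r1=5 r2=9 r3=18 r4=4 r5=1 r6=8 r7=8
PC=1  bne  r4, r6, L6        | r0=0 r1=5 r2=9 r3=18 r4=4 r5=1 r6=8 r7=8  [TAKEN]
PC=2  addi  r5, r7, 1        | r0=0 r1=5 r2=9 r3=18 r4=4 r5=9 r6=8 r7=8
PC=6  beq  r6, r5, L10       | r0=0 r1=5 r2=9 r3=18 r4=4 r5=9 r6=8 r7=8  [not taken]
PC=7  addi  r6, r1, 6        | r0=0 r1=5 r2=9 r3=18 r4=4 r5=9 r6=11 r7=8
PC=8  or   r7, r1, r7        | r0=0 r1=5 r2=9 r3=18 r4=4 r5=9 r6=11 r7=13
PC=9  and  r7, r0, r3        | r0=0 r1=5 r2=9 r3=18 r4=4 r5=9 r6=11 r7=0
PC=10 addi  r7, r0, 6        | r0=0 r1=5 r2=9 r3=18 r4=4 r5=9 r6=11 r7=6
PC=11 or   r1, r7, r3        | r0=0 r1=22 r2=9 r3=18 r4=4 r5=9 r6=11 r7=6

9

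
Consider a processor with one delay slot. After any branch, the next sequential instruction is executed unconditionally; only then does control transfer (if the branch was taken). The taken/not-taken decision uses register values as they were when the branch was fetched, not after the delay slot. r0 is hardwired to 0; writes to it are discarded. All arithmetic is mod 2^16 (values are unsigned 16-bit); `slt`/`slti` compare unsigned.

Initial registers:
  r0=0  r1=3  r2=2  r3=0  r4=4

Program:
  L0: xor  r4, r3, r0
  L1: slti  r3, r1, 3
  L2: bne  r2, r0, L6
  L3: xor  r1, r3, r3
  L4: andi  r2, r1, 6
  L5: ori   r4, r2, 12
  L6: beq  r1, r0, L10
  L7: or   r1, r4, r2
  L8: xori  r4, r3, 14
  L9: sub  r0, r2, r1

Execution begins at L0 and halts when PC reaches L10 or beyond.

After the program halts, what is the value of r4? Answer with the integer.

0

[0] xor  r4, r3, r0  →  {r0:0, r1:3, r2:2, r3:0, r4:0}
[1] slti  r3, r1, 3  →  {r0:0, r1:3, r2:2, r3:0, r4:0}
[2] bne  r2, r0, L6  →  {r0:0, r1:3, r2:2, r3:0, r4:0}  ⟨branch taken⟩
[3] xor  r1, r3, r3  →  {r0:0, r1:0, r2:2, r3:0, r4:0}
[6] beq  r1, r0, L10  →  {r0:0, r1:0, r2:2, r3:0, r4:0}  ⟨branch taken⟩
[7] or   r1, r4, r2  →  {r0:0, r1:2, r2:2, r3:0, r4:0}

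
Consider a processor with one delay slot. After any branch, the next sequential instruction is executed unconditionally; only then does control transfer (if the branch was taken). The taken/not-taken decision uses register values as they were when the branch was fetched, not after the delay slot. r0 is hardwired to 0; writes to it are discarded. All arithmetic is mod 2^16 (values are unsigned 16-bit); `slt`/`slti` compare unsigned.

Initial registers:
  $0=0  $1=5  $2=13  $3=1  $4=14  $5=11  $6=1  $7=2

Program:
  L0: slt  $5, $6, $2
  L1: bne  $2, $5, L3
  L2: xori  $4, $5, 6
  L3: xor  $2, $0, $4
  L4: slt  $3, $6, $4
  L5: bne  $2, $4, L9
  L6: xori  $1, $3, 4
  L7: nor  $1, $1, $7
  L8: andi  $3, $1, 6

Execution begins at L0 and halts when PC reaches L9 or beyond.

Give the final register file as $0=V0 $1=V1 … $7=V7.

$0=0 $1=65528 $2=7 $3=0 $4=7 $5=1 $6=1 $7=2

PC=0  slt  $5, $6, $2        | $0=0 $1=5 $2=13 $3=1 $4=14 $5=1 $6=1 $7=2
PC=1  bne  $2, $5, L3        | $0=0 $1=5 $2=13 $3=1 $4=14 $5=1 $6=1 $7=2  [TAKEN]
PC=2  xori  $4, $5, 6        | $0=0 $1=5 $2=13 $3=1 $4=7 $5=1 $6=1 $7=2
PC=3  xor  $2, $0, $4        | $0=0 $1=5 $2=7 $3=1 $4=7 $5=1 $6=1 $7=2
PC=4  slt  $3, $6, $4        | $0=0 $1=5 $2=7 $3=1 $4=7 $5=1 $6=1 $7=2
PC=5  bne  $2, $4, L9        | $0=0 $1=5 $2=7 $3=1 $4=7 $5=1 $6=1 $7=2  [not taken]
PC=6  xori  $1, $3, 4        | $0=0 $1=5 $2=7 $3=1 $4=7 $5=1 $6=1 $7=2
PC=7  nor  $1, $1, $7        | $0=0 $1=65528 $2=7 $3=1 $4=7 $5=1 $6=1 $7=2
PC=8  andi  $3, $1, 6        | $0=0 $1=65528 $2=7 $3=0 $4=7 $5=1 $6=1 $7=2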